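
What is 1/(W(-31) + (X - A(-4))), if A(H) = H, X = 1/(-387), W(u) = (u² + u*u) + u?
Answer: 387/733364 ≈ 0.00052771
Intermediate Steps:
W(u) = u + 2*u² (W(u) = (u² + u²) + u = 2*u² + u = u + 2*u²)
X = -1/387 ≈ -0.0025840
1/(W(-31) + (X - A(-4))) = 1/(-31*(1 + 2*(-31)) + (-1/387 - 1*(-4))) = 1/(-31*(1 - 62) + (-1/387 + 4)) = 1/(-31*(-61) + 1547/387) = 1/(1891 + 1547/387) = 1/(733364/387) = 387/733364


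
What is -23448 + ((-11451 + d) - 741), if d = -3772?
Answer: -39412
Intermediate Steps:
-23448 + ((-11451 + d) - 741) = -23448 + ((-11451 - 3772) - 741) = -23448 + (-15223 - 741) = -23448 - 15964 = -39412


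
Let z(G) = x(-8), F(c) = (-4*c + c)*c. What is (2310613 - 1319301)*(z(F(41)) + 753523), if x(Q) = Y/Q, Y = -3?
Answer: 746976763918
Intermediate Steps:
x(Q) = -3/Q
F(c) = -3*c**2 (F(c) = (-3*c)*c = -3*c**2)
z(G) = 3/8 (z(G) = -3/(-8) = -3*(-1/8) = 3/8)
(2310613 - 1319301)*(z(F(41)) + 753523) = (2310613 - 1319301)*(3/8 + 753523) = 991312*(6028187/8) = 746976763918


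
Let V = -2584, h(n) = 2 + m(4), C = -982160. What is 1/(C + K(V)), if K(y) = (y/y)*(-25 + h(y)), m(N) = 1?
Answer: -1/982182 ≈ -1.0181e-6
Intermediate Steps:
h(n) = 3 (h(n) = 2 + 1 = 3)
K(y) = -22 (K(y) = (y/y)*(-25 + 3) = 1*(-22) = -22)
1/(C + K(V)) = 1/(-982160 - 22) = 1/(-982182) = -1/982182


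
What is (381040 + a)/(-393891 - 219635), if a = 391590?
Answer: -386315/306763 ≈ -1.2593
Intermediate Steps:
(381040 + a)/(-393891 - 219635) = (381040 + 391590)/(-393891 - 219635) = 772630/(-613526) = 772630*(-1/613526) = -386315/306763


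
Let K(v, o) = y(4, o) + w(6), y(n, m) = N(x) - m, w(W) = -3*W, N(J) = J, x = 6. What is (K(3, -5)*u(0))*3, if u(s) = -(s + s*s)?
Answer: 0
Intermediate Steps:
y(n, m) = 6 - m
u(s) = -s - s² (u(s) = -(s + s²) = -s - s²)
K(v, o) = -12 - o (K(v, o) = (6 - o) - 3*6 = (6 - o) - 18 = -12 - o)
(K(3, -5)*u(0))*3 = ((-12 - 1*(-5))*(-1*0*(1 + 0)))*3 = ((-12 + 5)*(-1*0*1))*3 = -7*0*3 = 0*3 = 0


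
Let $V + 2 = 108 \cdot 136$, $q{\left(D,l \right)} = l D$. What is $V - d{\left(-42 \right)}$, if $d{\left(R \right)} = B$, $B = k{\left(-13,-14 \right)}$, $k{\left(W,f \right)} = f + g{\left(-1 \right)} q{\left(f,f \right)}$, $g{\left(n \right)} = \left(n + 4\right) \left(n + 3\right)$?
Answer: $13524$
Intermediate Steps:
$q{\left(D,l \right)} = D l$
$g{\left(n \right)} = \left(3 + n\right) \left(4 + n\right)$ ($g{\left(n \right)} = \left(4 + n\right) \left(3 + n\right) = \left(3 + n\right) \left(4 + n\right)$)
$k{\left(W,f \right)} = f + 6 f^{2}$ ($k{\left(W,f \right)} = f + \left(12 + \left(-1\right)^{2} + 7 \left(-1\right)\right) f f = f + \left(12 + 1 - 7\right) f^{2} = f + 6 f^{2}$)
$B = 1162$ ($B = - 14 \left(1 + 6 \left(-14\right)\right) = - 14 \left(1 - 84\right) = \left(-14\right) \left(-83\right) = 1162$)
$d{\left(R \right)} = 1162$
$V = 14686$ ($V = -2 + 108 \cdot 136 = -2 + 14688 = 14686$)
$V - d{\left(-42 \right)} = 14686 - 1162 = 13524$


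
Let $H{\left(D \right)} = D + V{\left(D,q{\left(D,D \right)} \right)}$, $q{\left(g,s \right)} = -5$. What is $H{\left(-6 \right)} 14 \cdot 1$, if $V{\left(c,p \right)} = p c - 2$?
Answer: $308$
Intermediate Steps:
$V{\left(c,p \right)} = -2 + c p$ ($V{\left(c,p \right)} = c p - 2 = -2 + c p$)
$H{\left(D \right)} = -2 - 4 D$ ($H{\left(D \right)} = D + \left(-2 + D \left(-5\right)\right) = D - \left(2 + 5 D\right) = -2 - 4 D$)
$H{\left(-6 \right)} 14 \cdot 1 = \left(-2 - -24\right) 14 \cdot 1 = \left(-2 + 24\right) 14 \cdot 1 = 22 \cdot 14 \cdot 1 = 308 \cdot 1 = 308$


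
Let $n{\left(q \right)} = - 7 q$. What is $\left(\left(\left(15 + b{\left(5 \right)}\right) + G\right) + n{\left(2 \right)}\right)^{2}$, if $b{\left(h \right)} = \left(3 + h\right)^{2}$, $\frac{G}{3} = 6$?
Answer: $6889$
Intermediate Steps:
$G = 18$ ($G = 3 \cdot 6 = 18$)
$\left(\left(\left(15 + b{\left(5 \right)}\right) + G\right) + n{\left(2 \right)}\right)^{2} = \left(\left(\left(15 + \left(3 + 5\right)^{2}\right) + 18\right) - 14\right)^{2} = \left(\left(\left(15 + 8^{2}\right) + 18\right) - 14\right)^{2} = \left(\left(\left(15 + 64\right) + 18\right) - 14\right)^{2} = \left(\left(79 + 18\right) - 14\right)^{2} = \left(97 - 14\right)^{2} = 83^{2} = 6889$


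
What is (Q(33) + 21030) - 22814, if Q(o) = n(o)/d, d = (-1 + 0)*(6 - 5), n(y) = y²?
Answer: -2873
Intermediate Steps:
d = -1 (d = -1*1 = -1)
Q(o) = -o² (Q(o) = o²/(-1) = o²*(-1) = -o²)
(Q(33) + 21030) - 22814 = (-1*33² + 21030) - 22814 = (-1*1089 + 21030) - 22814 = (-1089 + 21030) - 22814 = 19941 - 22814 = -2873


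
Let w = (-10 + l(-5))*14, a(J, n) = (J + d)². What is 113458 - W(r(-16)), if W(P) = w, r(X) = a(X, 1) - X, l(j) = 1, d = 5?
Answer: 113584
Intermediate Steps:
a(J, n) = (5 + J)² (a(J, n) = (J + 5)² = (5 + J)²)
r(X) = (5 + X)² - X
w = -126 (w = (-10 + 1)*14 = -9*14 = -126)
W(P) = -126
113458 - W(r(-16)) = 113458 - 1*(-126) = 113458 + 126 = 113584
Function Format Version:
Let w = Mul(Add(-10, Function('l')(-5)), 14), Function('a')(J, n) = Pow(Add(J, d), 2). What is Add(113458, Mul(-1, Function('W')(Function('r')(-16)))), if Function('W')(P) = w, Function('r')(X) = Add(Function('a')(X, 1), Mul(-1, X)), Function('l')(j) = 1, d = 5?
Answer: 113584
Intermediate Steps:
Function('a')(J, n) = Pow(Add(5, J), 2) (Function('a')(J, n) = Pow(Add(J, 5), 2) = Pow(Add(5, J), 2))
Function('r')(X) = Add(Pow(Add(5, X), 2), Mul(-1, X))
w = -126 (w = Mul(Add(-10, 1), 14) = Mul(-9, 14) = -126)
Function('W')(P) = -126
Add(113458, Mul(-1, Function('W')(Function('r')(-16)))) = Add(113458, Mul(-1, -126)) = Add(113458, 126) = 113584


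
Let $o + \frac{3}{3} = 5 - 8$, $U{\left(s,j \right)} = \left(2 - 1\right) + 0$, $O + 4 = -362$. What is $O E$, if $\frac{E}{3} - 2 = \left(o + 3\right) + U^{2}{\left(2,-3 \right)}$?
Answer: $-2196$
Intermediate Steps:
$O = -366$ ($O = -4 - 362 = -366$)
$U{\left(s,j \right)} = 1$ ($U{\left(s,j \right)} = 1 + 0 = 1$)
$o = -4$ ($o = -1 + \left(5 - 8\right) = -1 - 3 = -4$)
$E = 6$ ($E = 6 + 3 \left(\left(-4 + 3\right) + 1^{2}\right) = 6 + 3 \left(-1 + 1\right) = 6 + 3 \cdot 0 = 6 + 0 = 6$)
$O E = \left(-366\right) 6 = -2196$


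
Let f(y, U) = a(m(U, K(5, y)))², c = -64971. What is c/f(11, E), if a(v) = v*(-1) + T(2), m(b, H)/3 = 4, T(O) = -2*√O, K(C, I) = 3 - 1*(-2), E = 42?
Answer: -1234449/2312 + 194913*√2/1156 ≈ -295.48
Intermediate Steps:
K(C, I) = 5 (K(C, I) = 3 + 2 = 5)
m(b, H) = 12 (m(b, H) = 3*4 = 12)
a(v) = -v - 2*√2 (a(v) = v*(-1) - 2*√2 = -v - 2*√2)
f(y, U) = (-12 - 2*√2)² (f(y, U) = (-1*12 - 2*√2)² = (-12 - 2*√2)²)
c/f(11, E) = -64971/(152 + 48*√2)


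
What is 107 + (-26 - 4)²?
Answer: 1007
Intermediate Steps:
107 + (-26 - 4)² = 107 + (-30)² = 107 + 900 = 1007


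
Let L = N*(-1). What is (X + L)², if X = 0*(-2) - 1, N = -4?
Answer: 9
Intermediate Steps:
L = 4 (L = -4*(-1) = 4)
X = -1 (X = 0 - 1 = -1)
(X + L)² = (-1 + 4)² = 3² = 9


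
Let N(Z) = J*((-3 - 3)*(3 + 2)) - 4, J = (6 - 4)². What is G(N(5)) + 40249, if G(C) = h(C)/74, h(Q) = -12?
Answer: 1489207/37 ≈ 40249.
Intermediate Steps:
J = 4 (J = 2² = 4)
N(Z) = -124 (N(Z) = 4*((-3 - 3)*(3 + 2)) - 4 = 4*(-6*5) - 4 = 4*(-30) - 4 = -120 - 4 = -124)
G(C) = -6/37 (G(C) = -12/74 = -12*1/74 = -6/37)
G(N(5)) + 40249 = -6/37 + 40249 = 1489207/37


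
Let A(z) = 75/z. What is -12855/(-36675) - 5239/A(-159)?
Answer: 135783448/12225 ≈ 11107.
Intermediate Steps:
-12855/(-36675) - 5239/A(-159) = -12855/(-36675) - 5239/(75/(-159)) = -12855*(-1/36675) - 5239/(75*(-1/159)) = 857/2445 - 5239/(-25/53) = 857/2445 - 5239*(-53/25) = 857/2445 + 277667/25 = 135783448/12225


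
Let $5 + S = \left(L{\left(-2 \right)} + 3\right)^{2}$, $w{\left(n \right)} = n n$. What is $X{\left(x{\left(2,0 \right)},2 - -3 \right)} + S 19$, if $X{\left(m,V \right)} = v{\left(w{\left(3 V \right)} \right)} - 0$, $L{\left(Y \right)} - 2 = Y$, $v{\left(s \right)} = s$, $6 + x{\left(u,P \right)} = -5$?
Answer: $301$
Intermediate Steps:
$x{\left(u,P \right)} = -11$ ($x{\left(u,P \right)} = -6 - 5 = -11$)
$w{\left(n \right)} = n^{2}$
$L{\left(Y \right)} = 2 + Y$
$X{\left(m,V \right)} = 9 V^{2}$ ($X{\left(m,V \right)} = \left(3 V\right)^{2} - 0 = 9 V^{2} + 0 = 9 V^{2}$)
$S = 4$ ($S = -5 + \left(\left(2 - 2\right) + 3\right)^{2} = -5 + \left(0 + 3\right)^{2} = -5 + 3^{2} = -5 + 9 = 4$)
$X{\left(x{\left(2,0 \right)},2 - -3 \right)} + S 19 = 9 \left(2 - -3\right)^{2} + 4 \cdot 19 = 9 \left(2 + 3\right)^{2} + 76 = 9 \cdot 5^{2} + 76 = 9 \cdot 25 + 76 = 225 + 76 = 301$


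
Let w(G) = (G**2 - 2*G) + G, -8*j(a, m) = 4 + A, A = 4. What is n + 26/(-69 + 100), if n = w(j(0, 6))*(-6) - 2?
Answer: -408/31 ≈ -13.161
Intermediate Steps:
j(a, m) = -1 (j(a, m) = -(4 + 4)/8 = -1/8*8 = -1)
w(G) = G**2 - G
n = -14 (n = -(-1 - 1)*(-6) - 2 = -1*(-2)*(-6) - 2 = 2*(-6) - 2 = -12 - 2 = -14)
n + 26/(-69 + 100) = -14 + 26/(-69 + 100) = -14 + 26/31 = -408/31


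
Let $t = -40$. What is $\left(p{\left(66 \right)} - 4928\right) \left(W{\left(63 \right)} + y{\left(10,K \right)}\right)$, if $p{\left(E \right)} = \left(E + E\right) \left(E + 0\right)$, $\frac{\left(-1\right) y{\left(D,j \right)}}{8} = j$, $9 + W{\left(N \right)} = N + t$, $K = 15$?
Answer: $-401104$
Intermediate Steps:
$W{\left(N \right)} = -49 + N$ ($W{\left(N \right)} = -9 + \left(N - 40\right) = -9 + \left(-40 + N\right) = -49 + N$)
$y{\left(D,j \right)} = - 8 j$
$p{\left(E \right)} = 2 E^{2}$ ($p{\left(E \right)} = 2 E E = 2 E^{2}$)
$\left(p{\left(66 \right)} - 4928\right) \left(W{\left(63 \right)} + y{\left(10,K \right)}\right) = \left(2 \cdot 66^{2} - 4928\right) \left(\left(-49 + 63\right) - 120\right) = \left(2 \cdot 4356 - 4928\right) \left(14 - 120\right) = \left(8712 - 4928\right) \left(-106\right) = 3784 \left(-106\right) = -401104$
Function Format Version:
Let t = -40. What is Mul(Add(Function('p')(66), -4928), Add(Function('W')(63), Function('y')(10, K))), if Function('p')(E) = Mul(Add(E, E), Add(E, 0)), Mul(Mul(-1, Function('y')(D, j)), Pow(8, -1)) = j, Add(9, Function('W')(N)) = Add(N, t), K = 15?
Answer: -401104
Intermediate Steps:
Function('W')(N) = Add(-49, N) (Function('W')(N) = Add(-9, Add(N, -40)) = Add(-9, Add(-40, N)) = Add(-49, N))
Function('y')(D, j) = Mul(-8, j)
Function('p')(E) = Mul(2, Pow(E, 2)) (Function('p')(E) = Mul(Mul(2, E), E) = Mul(2, Pow(E, 2)))
Mul(Add(Function('p')(66), -4928), Add(Function('W')(63), Function('y')(10, K))) = Mul(Add(Mul(2, Pow(66, 2)), -4928), Add(Add(-49, 63), Mul(-8, 15))) = Mul(Add(Mul(2, 4356), -4928), Add(14, -120)) = Mul(Add(8712, -4928), -106) = Mul(3784, -106) = -401104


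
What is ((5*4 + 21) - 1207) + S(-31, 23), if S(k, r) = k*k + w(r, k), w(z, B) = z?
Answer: -182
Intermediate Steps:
S(k, r) = r + k**2 (S(k, r) = k*k + r = k**2 + r = r + k**2)
((5*4 + 21) - 1207) + S(-31, 23) = ((5*4 + 21) - 1207) + (23 + (-31)**2) = ((20 + 21) - 1207) + (23 + 961) = (41 - 1207) + 984 = -1166 + 984 = -182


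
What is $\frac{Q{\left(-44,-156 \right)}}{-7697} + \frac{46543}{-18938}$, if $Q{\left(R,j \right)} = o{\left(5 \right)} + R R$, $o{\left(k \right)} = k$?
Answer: $- \frac{395000129}{145765786} \approx -2.7098$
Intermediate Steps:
$Q{\left(R,j \right)} = 5 + R^{2}$ ($Q{\left(R,j \right)} = 5 + R R = 5 + R^{2}$)
$\frac{Q{\left(-44,-156 \right)}}{-7697} + \frac{46543}{-18938} = \frac{5 + \left(-44\right)^{2}}{-7697} + \frac{46543}{-18938} = \left(5 + 1936\right) \left(- \frac{1}{7697}\right) + 46543 \left(- \frac{1}{18938}\right) = 1941 \left(- \frac{1}{7697}\right) - \frac{46543}{18938} = - \frac{1941}{7697} - \frac{46543}{18938} = - \frac{395000129}{145765786}$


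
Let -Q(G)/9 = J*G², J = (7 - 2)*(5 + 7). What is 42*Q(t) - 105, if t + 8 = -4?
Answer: -3266025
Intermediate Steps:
J = 60 (J = 5*12 = 60)
t = -12 (t = -8 - 4 = -12)
Q(G) = -540*G²
42*Q(t) - 105 = 42*(-540*(-12)²) - 105 = 42*(-540*144) - 105 = 42*(-77760) - 105 = -3265920 - 105 = -3266025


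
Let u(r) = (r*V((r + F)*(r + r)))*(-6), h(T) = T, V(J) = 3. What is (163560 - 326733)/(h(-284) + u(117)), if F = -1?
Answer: 163173/2390 ≈ 68.273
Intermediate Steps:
u(r) = -18*r (u(r) = (r*3)*(-6) = (3*r)*(-6) = -18*r)
(163560 - 326733)/(h(-284) + u(117)) = (163560 - 326733)/(-284 - 18*117) = -163173/(-284 - 2106) = -163173/(-2390) = -163173*(-1/2390) = 163173/2390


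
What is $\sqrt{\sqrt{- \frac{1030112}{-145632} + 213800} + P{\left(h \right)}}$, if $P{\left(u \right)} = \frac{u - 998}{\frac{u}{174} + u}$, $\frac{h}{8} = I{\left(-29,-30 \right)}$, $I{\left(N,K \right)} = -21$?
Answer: $\frac{\sqrt{700342076214 + 22299900 \sqrt{4428286795041}}}{318570} \approx 21.663$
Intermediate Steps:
$h = -168$ ($h = 8 \left(-21\right) = -168$)
$P{\left(u \right)} = \frac{174 \left(-998 + u\right)}{175 u}$ ($P{\left(u \right)} = \frac{-998 + u}{u \frac{1}{174} + u} = \frac{-998 + u}{\frac{u}{174} + u} = \frac{-998 + u}{\frac{175}{174} u} = \left(-998 + u\right) \frac{174}{175 u} = \frac{174 \left(-998 + u\right)}{175 u}$)
$\sqrt{\sqrt{- \frac{1030112}{-145632} + 213800} + P{\left(h \right)}} = \sqrt{\sqrt{- \frac{1030112}{-145632} + 213800} + \frac{174 \left(-998 - 168\right)}{175 \left(-168\right)}} = \sqrt{\sqrt{\left(-1030112\right) \left(- \frac{1}{145632}\right) + 213800} + \frac{174}{175} \left(- \frac{1}{168}\right) \left(-1166\right)} = \sqrt{\sqrt{\frac{32191}{4551} + 213800} + \frac{16907}{2450}} = \sqrt{\sqrt{\frac{973035991}{4551}} + \frac{16907}{2450}} = \sqrt{\frac{\sqrt{4428286795041}}{4551} + \frac{16907}{2450}} = \sqrt{\frac{16907}{2450} + \frac{\sqrt{4428286795041}}{4551}}$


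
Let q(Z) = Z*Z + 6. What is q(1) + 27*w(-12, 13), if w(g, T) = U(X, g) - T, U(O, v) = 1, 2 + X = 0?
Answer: -317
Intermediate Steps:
X = -2 (X = -2 + 0 = -2)
q(Z) = 6 + Z**2 (q(Z) = Z**2 + 6 = 6 + Z**2)
w(g, T) = 1 - T
q(1) + 27*w(-12, 13) = (6 + 1**2) + 27*(1 - 1*13) = (6 + 1) + 27*(1 - 13) = 7 + 27*(-12) = 7 - 324 = -317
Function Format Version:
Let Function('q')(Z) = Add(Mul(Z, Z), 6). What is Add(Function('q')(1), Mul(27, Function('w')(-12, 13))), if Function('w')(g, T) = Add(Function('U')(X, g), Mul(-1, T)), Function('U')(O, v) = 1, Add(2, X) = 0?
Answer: -317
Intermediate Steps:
X = -2 (X = Add(-2, 0) = -2)
Function('q')(Z) = Add(6, Pow(Z, 2)) (Function('q')(Z) = Add(Pow(Z, 2), 6) = Add(6, Pow(Z, 2)))
Function('w')(g, T) = Add(1, Mul(-1, T))
Add(Function('q')(1), Mul(27, Function('w')(-12, 13))) = Add(Add(6, Pow(1, 2)), Mul(27, Add(1, Mul(-1, 13)))) = Add(Add(6, 1), Mul(27, Add(1, -13))) = Add(7, Mul(27, -12)) = Add(7, -324) = -317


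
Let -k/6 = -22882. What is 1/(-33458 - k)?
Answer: -1/170750 ≈ -5.8565e-6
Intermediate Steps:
k = 137292 (k = -6*(-22882) = 137292)
1/(-33458 - k) = 1/(-33458 - 1*137292) = 1/(-33458 - 137292) = 1/(-170750) = -1/170750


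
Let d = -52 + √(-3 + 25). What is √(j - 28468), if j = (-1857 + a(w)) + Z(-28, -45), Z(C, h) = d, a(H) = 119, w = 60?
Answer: √(-30258 + √22) ≈ 173.93*I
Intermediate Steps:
d = -52 + √22 ≈ -47.310
Z(C, h) = -52 + √22
j = -1790 + √22 (j = (-1857 + 119) + (-52 + √22) = -1738 + (-52 + √22) = -1790 + √22 ≈ -1785.3)
√(j - 28468) = √((-1790 + √22) - 28468) = √(-30258 + √22)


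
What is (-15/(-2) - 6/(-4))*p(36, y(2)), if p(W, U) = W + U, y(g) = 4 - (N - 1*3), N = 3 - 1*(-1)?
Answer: 351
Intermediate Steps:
N = 4 (N = 3 + 1 = 4)
y(g) = 3 (y(g) = 4 - (4 - 1*3) = 4 - (4 - 3) = 4 - 1*1 = 4 - 1 = 3)
p(W, U) = U + W
(-15/(-2) - 6/(-4))*p(36, y(2)) = (-15/(-2) - 6/(-4))*(3 + 36) = (-15*(-½) - 6*(-¼))*39 = (15/2 + 3/2)*39 = 9*39 = 351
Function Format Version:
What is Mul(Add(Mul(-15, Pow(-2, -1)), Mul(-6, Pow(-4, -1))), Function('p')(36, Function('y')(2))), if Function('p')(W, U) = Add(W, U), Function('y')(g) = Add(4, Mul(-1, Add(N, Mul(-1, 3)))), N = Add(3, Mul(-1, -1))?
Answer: 351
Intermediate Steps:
N = 4 (N = Add(3, 1) = 4)
Function('y')(g) = 3 (Function('y')(g) = Add(4, Mul(-1, Add(4, Mul(-1, 3)))) = Add(4, Mul(-1, Add(4, -3))) = Add(4, Mul(-1, 1)) = Add(4, -1) = 3)
Function('p')(W, U) = Add(U, W)
Mul(Add(Mul(-15, Pow(-2, -1)), Mul(-6, Pow(-4, -1))), Function('p')(36, Function('y')(2))) = Mul(Add(Mul(-15, Pow(-2, -1)), Mul(-6, Pow(-4, -1))), Add(3, 36)) = Mul(Add(Mul(-15, Rational(-1, 2)), Mul(-6, Rational(-1, 4))), 39) = Mul(Add(Rational(15, 2), Rational(3, 2)), 39) = Mul(9, 39) = 351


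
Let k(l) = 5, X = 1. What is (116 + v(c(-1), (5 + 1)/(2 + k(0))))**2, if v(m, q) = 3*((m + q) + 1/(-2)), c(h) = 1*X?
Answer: 2825761/196 ≈ 14417.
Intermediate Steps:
c(h) = 1 (c(h) = 1*1 = 1)
v(m, q) = -3/2 + 3*m + 3*q (v(m, q) = 3*((m + q) - 1/2) = 3*(-1/2 + m + q) = -3/2 + 3*m + 3*q)
(116 + v(c(-1), (5 + 1)/(2 + k(0))))**2 = (116 + (-3/2 + 3*1 + 3*((5 + 1)/(2 + 5))))**2 = (116 + (-3/2 + 3 + 3*(6/7)))**2 = (116 + (-3/2 + 3 + 18/7))**2 = (116 + 57/14)**2 = (1681/14)**2 = 2825761/196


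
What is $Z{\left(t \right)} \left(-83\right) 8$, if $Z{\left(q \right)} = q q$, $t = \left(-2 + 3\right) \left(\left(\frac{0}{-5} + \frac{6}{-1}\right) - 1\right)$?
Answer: $-32536$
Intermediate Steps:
$t = -7$ ($t = 1 \left(\left(0 \left(- \frac{1}{5}\right) + 6 \left(-1\right)\right) - 1\right) = 1 \left(\left(0 - 6\right) - 1\right) = 1 \left(-6 - 1\right) = 1 \left(-7\right) = -7$)
$Z{\left(q \right)} = q^{2}$
$Z{\left(t \right)} \left(-83\right) 8 = \left(-7\right)^{2} \left(-83\right) 8 = 49 \left(-83\right) 8 = \left(-4067\right) 8 = -32536$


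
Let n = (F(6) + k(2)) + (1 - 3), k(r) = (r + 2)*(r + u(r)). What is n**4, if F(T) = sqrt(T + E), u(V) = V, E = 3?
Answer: 83521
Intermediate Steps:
F(T) = sqrt(3 + T) (F(T) = sqrt(T + 3) = sqrt(3 + T))
k(r) = 2*r*(2 + r) (k(r) = (r + 2)*(r + r) = (2 + r)*(2*r) = 2*r*(2 + r))
n = 17 (n = (sqrt(3 + 6) + 2*2*(2 + 2)) + (1 - 3) = (sqrt(9) + 2*2*4) - 2 = (3 + 16) - 2 = 19 - 2 = 17)
n**4 = 17**4 = 83521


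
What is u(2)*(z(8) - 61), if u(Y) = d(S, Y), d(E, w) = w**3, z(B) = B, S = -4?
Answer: -424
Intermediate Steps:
u(Y) = Y**3
u(2)*(z(8) - 61) = 2**3*(8 - 61) = 8*(-53) = -424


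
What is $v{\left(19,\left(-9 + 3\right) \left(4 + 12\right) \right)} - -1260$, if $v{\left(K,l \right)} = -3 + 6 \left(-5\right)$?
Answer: $1227$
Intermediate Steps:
$v{\left(K,l \right)} = -33$ ($v{\left(K,l \right)} = -3 - 30 = -33$)
$v{\left(19,\left(-9 + 3\right) \left(4 + 12\right) \right)} - -1260 = -33 - -1260 = -33 + 1260 = 1227$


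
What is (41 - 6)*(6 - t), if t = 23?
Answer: -595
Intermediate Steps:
(41 - 6)*(6 - t) = (41 - 6)*(6 - 1*23) = 35*(6 - 23) = 35*(-17) = -595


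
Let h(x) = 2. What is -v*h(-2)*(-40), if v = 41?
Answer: 3280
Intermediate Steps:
-v*h(-2)*(-40) = -41*2*(-40) = -82*(-40) = -1*(-3280) = 3280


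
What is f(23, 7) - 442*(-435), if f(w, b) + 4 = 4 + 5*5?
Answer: 192295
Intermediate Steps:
f(w, b) = 25 (f(w, b) = -4 + (4 + 5*5) = -4 + (4 + 25) = -4 + 29 = 25)
f(23, 7) - 442*(-435) = 25 - 442*(-435) = 25 + 192270 = 192295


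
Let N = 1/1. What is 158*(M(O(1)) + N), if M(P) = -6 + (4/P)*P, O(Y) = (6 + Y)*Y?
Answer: -158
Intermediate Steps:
O(Y) = Y*(6 + Y)
N = 1
M(P) = -2 (M(P) = -6 + (4/P)*P = -6 + 4 = -2)
158*(M(O(1)) + N) = 158*(-2 + 1) = 158*(-1) = -158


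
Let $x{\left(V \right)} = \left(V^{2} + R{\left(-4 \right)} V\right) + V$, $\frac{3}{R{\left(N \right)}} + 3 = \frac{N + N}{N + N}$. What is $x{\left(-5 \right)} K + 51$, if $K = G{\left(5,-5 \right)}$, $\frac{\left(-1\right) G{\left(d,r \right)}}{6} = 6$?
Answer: $-939$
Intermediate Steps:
$G{\left(d,r \right)} = -36$ ($G{\left(d,r \right)} = \left(-6\right) 6 = -36$)
$R{\left(N \right)} = - \frac{3}{2}$ ($R{\left(N \right)} = \frac{3}{-3 + \frac{N + N}{N + N}} = \frac{3}{-3 + \frac{2 N}{2 N}} = \frac{3}{-3 + 2 N \frac{1}{2 N}} = \frac{3}{-3 + 1} = \frac{3}{-2} = 3 \left(- \frac{1}{2}\right) = - \frac{3}{2}$)
$x{\left(V \right)} = V^{2} - \frac{V}{2}$ ($x{\left(V \right)} = \left(V^{2} - \frac{3 V}{2}\right) + V = V^{2} - \frac{V}{2}$)
$K = -36$
$x{\left(-5 \right)} K + 51 = - 5 \left(- \frac{1}{2} - 5\right) \left(-36\right) + 51 = \left(-5\right) \left(- \frac{11}{2}\right) \left(-36\right) + 51 = \frac{55}{2} \left(-36\right) + 51 = -990 + 51 = -939$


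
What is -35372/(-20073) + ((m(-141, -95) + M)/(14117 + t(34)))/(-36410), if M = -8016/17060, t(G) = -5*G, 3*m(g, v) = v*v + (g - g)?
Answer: 76608802165190017/43474320219513150 ≈ 1.7622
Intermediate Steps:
m(g, v) = v**2/3 (m(g, v) = (v*v + (g - g))/3 = (v**2 + 0)/3 = v**2/3)
M = -2004/4265 (M = -8016*1/17060 = -2004/4265 ≈ -0.46987)
-35372/(-20073) + ((m(-141, -95) + M)/(14117 + t(34)))/(-36410) = -35372/(-20073) + (((1/3)*(-95)**2 - 2004/4265)/(14117 - 5*34))/(-36410) = -35372*(-1/20073) + (((1/3)*9025 - 2004/4265)/(14117 - 170))*(-1/36410) = 35372/20073 + ((9025/3 - 2004/4265)/13947)*(-1/36410) = 35372/20073 + ((38485613/12795)*(1/13947))*(-1/36410) = 35372/20073 + (38485613/178451865)*(-1/36410) = 35372/20073 - 38485613/6497432404650 = 76608802165190017/43474320219513150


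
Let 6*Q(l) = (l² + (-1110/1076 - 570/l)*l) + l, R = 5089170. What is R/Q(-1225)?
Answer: 1095189384/53803361 ≈ 20.355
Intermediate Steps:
Q(l) = l/6 + l²/6 + l*(-555/538 - 570/l)/6 (Q(l) = ((l² + (-1110/1076 - 570/l)*l) + l)/6 = ((l² + (-1110*1/1076 - 570/l)*l) + l)/6 = ((l² + (-555/538 - 570/l)*l) + l)/6 = ((l² + l*(-555/538 - 570/l)) + l)/6 = (l + l² + l*(-555/538 - 570/l))/6 = l/6 + l²/6 + l*(-555/538 - 570/l)/6)
R/Q(-1225) = 5089170/(-95 - 17/3228*(-1225) + (⅙)*(-1225)²) = 5089170/(-95 + 20825/3228 + (⅙)*1500625) = 5089170/(-95 + 20825/3228 + 1500625/6) = 5089170/(269016805/1076) = 5089170*(1076/269016805) = 1095189384/53803361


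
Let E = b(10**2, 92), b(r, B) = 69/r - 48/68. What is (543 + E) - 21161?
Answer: -35050627/1700 ≈ -20618.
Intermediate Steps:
b(r, B) = -12/17 + 69/r (b(r, B) = 69/r - 48*1/68 = 69/r - 12/17 = -12/17 + 69/r)
E = -27/1700 (E = -12/17 + 69/(10**2) = -12/17 + 69/100 = -27/1700 ≈ -0.015882)
(543 + E) - 21161 = (543 - 27/1700) - 21161 = 923073/1700 - 21161 = -35050627/1700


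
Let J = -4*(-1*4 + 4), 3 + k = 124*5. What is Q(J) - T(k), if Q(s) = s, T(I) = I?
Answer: -617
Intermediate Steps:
k = 617 (k = -3 + 124*5 = -3 + 620 = 617)
J = 0 (J = -4*(-4 + 4) = -4*0 = 0)
Q(J) - T(k) = 0 - 1*617 = 0 - 617 = -617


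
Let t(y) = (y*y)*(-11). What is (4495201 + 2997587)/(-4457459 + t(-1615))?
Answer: -3746394/16573967 ≈ -0.22604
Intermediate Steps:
t(y) = -11*y² (t(y) = y²*(-11) = -11*y²)
(4495201 + 2997587)/(-4457459 + t(-1615)) = (4495201 + 2997587)/(-4457459 - 11*(-1615)²) = 7492788/(-4457459 - 11*2608225) = 7492788/(-4457459 - 28690475) = 7492788/(-33147934) = 7492788*(-1/33147934) = -3746394/16573967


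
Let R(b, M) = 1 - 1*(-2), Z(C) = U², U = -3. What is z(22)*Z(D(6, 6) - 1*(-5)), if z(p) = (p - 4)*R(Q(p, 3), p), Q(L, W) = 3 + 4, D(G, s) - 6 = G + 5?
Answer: 486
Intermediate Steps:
D(G, s) = 11 + G (D(G, s) = 6 + (G + 5) = 6 + (5 + G) = 11 + G)
Q(L, W) = 7
Z(C) = 9 (Z(C) = (-3)² = 9)
R(b, M) = 3 (R(b, M) = 1 + 2 = 3)
z(p) = -12 + 3*p (z(p) = (p - 4)*3 = (-4 + p)*3 = -12 + 3*p)
z(22)*Z(D(6, 6) - 1*(-5)) = (-12 + 3*22)*9 = (-12 + 66)*9 = 54*9 = 486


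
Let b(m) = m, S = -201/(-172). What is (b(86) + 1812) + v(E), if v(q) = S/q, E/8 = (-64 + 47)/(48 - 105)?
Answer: 44409473/23392 ≈ 1898.5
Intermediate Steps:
E = 136/57 (E = 8*((-64 + 47)/(48 - 105)) = 8*(-17/(-57)) = 8*(-17*(-1/57)) = 8*(17/57) = 136/57 ≈ 2.3860)
S = 201/172 (S = -201*(-1/172) = 201/172 ≈ 1.1686)
v(q) = 201/(172*q)
(b(86) + 1812) + v(E) = (86 + 1812) + 201/(172*(136/57)) = 1898 + (201/172)*(57/136) = 1898 + 11457/23392 = 44409473/23392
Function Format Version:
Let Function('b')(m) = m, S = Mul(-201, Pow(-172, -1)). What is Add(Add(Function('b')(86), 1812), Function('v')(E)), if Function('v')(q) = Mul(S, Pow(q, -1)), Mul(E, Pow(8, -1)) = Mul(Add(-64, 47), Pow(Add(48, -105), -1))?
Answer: Rational(44409473, 23392) ≈ 1898.5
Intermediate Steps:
E = Rational(136, 57) (E = Mul(8, Mul(Add(-64, 47), Pow(Add(48, -105), -1))) = Mul(8, Mul(-17, Pow(-57, -1))) = Mul(8, Mul(-17, Rational(-1, 57))) = Mul(8, Rational(17, 57)) = Rational(136, 57) ≈ 2.3860)
S = Rational(201, 172) (S = Mul(-201, Rational(-1, 172)) = Rational(201, 172) ≈ 1.1686)
Function('v')(q) = Mul(Rational(201, 172), Pow(q, -1))
Add(Add(Function('b')(86), 1812), Function('v')(E)) = Add(Add(86, 1812), Mul(Rational(201, 172), Pow(Rational(136, 57), -1))) = Add(1898, Mul(Rational(201, 172), Rational(57, 136))) = Add(1898, Rational(11457, 23392)) = Rational(44409473, 23392)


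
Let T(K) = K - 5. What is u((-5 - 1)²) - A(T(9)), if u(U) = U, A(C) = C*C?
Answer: 20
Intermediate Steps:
T(K) = -5 + K
A(C) = C²
u((-5 - 1)²) - A(T(9)) = (-5 - 1)² - (-5 + 9)² = (-6)² - 1*4² = 36 - 1*16 = 36 - 16 = 20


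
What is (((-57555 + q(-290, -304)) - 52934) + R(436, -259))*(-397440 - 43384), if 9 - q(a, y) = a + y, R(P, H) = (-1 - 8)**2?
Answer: 48404679320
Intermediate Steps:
R(P, H) = 81 (R(P, H) = (-9)**2 = 81)
q(a, y) = 9 - a - y (q(a, y) = 9 - (a + y) = 9 + (-a - y) = 9 - a - y)
(((-57555 + q(-290, -304)) - 52934) + R(436, -259))*(-397440 - 43384) = (((-57555 + (9 - 1*(-290) - 1*(-304))) - 52934) + 81)*(-397440 - 43384) = (((-57555 + (9 + 290 + 304)) - 52934) + 81)*(-440824) = (((-57555 + 603) - 52934) + 81)*(-440824) = ((-56952 - 52934) + 81)*(-440824) = (-109886 + 81)*(-440824) = -109805*(-440824) = 48404679320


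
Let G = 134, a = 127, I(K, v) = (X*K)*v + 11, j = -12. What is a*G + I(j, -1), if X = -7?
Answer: 16945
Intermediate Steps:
I(K, v) = 11 - 7*K*v (I(K, v) = (-7*K)*v + 11 = -7*K*v + 11 = 11 - 7*K*v)
a*G + I(j, -1) = 127*134 + (11 - 7*(-12)*(-1)) = 17018 + (11 - 84) = 17018 - 73 = 16945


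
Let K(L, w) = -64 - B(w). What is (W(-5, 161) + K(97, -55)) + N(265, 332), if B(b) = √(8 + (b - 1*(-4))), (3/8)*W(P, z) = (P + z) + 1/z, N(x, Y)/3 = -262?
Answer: -209614/483 - I*√43 ≈ -433.98 - 6.5574*I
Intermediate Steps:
N(x, Y) = -786 (N(x, Y) = 3*(-262) = -786)
W(P, z) = 8*P/3 + 8*z/3 + 8/(3*z) (W(P, z) = 8*((P + z) + 1/z)/3 = 8*(P + z + 1/z)/3 = 8*P/3 + 8*z/3 + 8/(3*z))
B(b) = √(12 + b) (B(b) = √(8 + (b + 4)) = √(8 + (4 + b)) = √(12 + b))
K(L, w) = -64 - √(12 + w)
(W(-5, 161) + K(97, -55)) + N(265, 332) = ((8/3)*(1 + 161*(-5 + 161))/161 + (-64 - √(12 - 55))) - 786 = ((8/3)*(1/161)*(1 + 161*156) + (-64 - √(-43))) - 786 = ((8/3)*(1/161)*(1 + 25116) + (-64 - I*√43)) - 786 = ((8/3)*(1/161)*25117 + (-64 - I*√43)) - 786 = (200936/483 + (-64 - I*√43)) - 786 = (170024/483 - I*√43) - 786 = -209614/483 - I*√43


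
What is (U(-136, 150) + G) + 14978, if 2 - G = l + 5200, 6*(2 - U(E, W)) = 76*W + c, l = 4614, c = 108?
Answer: 3250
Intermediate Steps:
U(E, W) = -16 - 38*W/3 (U(E, W) = 2 - (76*W + 108)/6 = 2 - (108 + 76*W)/6 = 2 + (-18 - 38*W/3) = -16 - 38*W/3)
G = -9812 (G = 2 - (4614 + 5200) = 2 - 1*9814 = 2 - 9814 = -9812)
(U(-136, 150) + G) + 14978 = ((-16 - 38/3*150) - 9812) + 14978 = ((-16 - 1900) - 9812) + 14978 = (-1916 - 9812) + 14978 = -11728 + 14978 = 3250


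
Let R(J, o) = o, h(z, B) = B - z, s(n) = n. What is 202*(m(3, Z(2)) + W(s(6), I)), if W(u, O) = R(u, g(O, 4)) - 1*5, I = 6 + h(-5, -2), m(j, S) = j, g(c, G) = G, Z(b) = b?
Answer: 404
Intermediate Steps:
I = 9 (I = 6 + (-2 - 1*(-5)) = 6 + (-2 + 5) = 6 + 3 = 9)
W(u, O) = -1 (W(u, O) = 4 - 1*5 = 4 - 5 = -1)
202*(m(3, Z(2)) + W(s(6), I)) = 202*(3 - 1) = 202*2 = 404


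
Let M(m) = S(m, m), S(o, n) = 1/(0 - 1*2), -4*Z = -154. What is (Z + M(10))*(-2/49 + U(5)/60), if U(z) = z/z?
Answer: -1349/1470 ≈ -0.91769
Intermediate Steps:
U(z) = 1
Z = 77/2 (Z = -¼*(-154) = 77/2 ≈ 38.500)
S(o, n) = -½ (S(o, n) = 1/(0 - 2) = 1/(-2) = -½)
M(m) = -½
(Z + M(10))*(-2/49 + U(5)/60) = (77/2 - ½)*(-2/49 + 1/60) = 38*(-2*1/49 + 1*(1/60)) = 38*(-2/49 + 1/60) = 38*(-71/2940) = -1349/1470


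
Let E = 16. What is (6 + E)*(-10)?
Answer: -220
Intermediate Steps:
(6 + E)*(-10) = (6 + 16)*(-10) = 22*(-10) = -220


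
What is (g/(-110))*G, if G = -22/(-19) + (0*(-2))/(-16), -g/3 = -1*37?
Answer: -111/95 ≈ -1.1684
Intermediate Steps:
g = 111 (g = -(-3)*37 = -3*(-37) = 111)
G = 22/19 (G = -22*(-1/19) + 0*(-1/16) = 22/19 + 0 = 22/19 ≈ 1.1579)
(g/(-110))*G = (111/(-110))*(22/19) = (111*(-1/110))*(22/19) = -111/110*22/19 = -111/95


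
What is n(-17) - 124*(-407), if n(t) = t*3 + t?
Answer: 50400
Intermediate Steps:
n(t) = 4*t (n(t) = 3*t + t = 4*t)
n(-17) - 124*(-407) = 4*(-17) - 124*(-407) = -68 + 50468 = 50400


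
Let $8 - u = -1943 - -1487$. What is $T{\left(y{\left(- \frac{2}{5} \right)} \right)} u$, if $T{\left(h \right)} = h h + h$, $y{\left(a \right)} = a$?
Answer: $- \frac{2784}{25} \approx -111.36$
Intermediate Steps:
$T{\left(h \right)} = h + h^{2}$ ($T{\left(h \right)} = h^{2} + h = h + h^{2}$)
$u = 464$ ($u = 8 - \left(-1943 - -1487\right) = 8 - \left(-1943 + 1487\right) = 8 - -456 = 8 + 456 = 464$)
$T{\left(y{\left(- \frac{2}{5} \right)} \right)} u = - \frac{2}{5} \left(1 - \frac{2}{5}\right) 464 = \left(-2\right) \frac{1}{5} \left(1 - \frac{2}{5}\right) 464 = - \frac{2 \left(1 - \frac{2}{5}\right)}{5} \cdot 464 = \left(- \frac{2}{5}\right) \frac{3}{5} \cdot 464 = \left(- \frac{6}{25}\right) 464 = - \frac{2784}{25}$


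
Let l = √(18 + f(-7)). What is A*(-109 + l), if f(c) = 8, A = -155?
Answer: 16895 - 155*√26 ≈ 16105.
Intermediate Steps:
l = √26 (l = √(18 + 8) = √26 ≈ 5.0990)
A*(-109 + l) = -155*(-109 + √26) = 16895 - 155*√26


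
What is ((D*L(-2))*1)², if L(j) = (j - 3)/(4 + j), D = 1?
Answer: 25/4 ≈ 6.2500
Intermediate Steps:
L(j) = (-3 + j)/(4 + j)
((D*L(-2))*1)² = ((1*((-3 - 2)/(4 - 2)))*1)² = ((1*(-5/2))*1)² = (-5/2*1)² = (-5/2)² = 25/4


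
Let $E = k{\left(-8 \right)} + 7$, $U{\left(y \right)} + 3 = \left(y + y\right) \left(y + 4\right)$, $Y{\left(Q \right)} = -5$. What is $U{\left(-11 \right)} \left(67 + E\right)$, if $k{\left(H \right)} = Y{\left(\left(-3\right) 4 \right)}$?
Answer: $10419$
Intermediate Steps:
$k{\left(H \right)} = -5$
$U{\left(y \right)} = -3 + 2 y \left(4 + y\right)$ ($U{\left(y \right)} = -3 + \left(y + y\right) \left(y + 4\right) = -3 + 2 y \left(4 + y\right)$)
$E = 2$ ($E = -5 + 7 = 2$)
$U{\left(-11 \right)} \left(67 + E\right) = \left(-3 + 2 \left(-11\right)^{2} + 8 \left(-11\right)\right) \left(67 + 2\right) = \left(-3 + 2 \cdot 121 - 88\right) 69 = \left(-3 + 242 - 88\right) 69 = 151 \cdot 69 = 10419$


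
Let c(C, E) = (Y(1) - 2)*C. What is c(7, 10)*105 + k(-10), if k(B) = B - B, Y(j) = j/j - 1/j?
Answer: -1470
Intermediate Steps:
Y(j) = 1 - 1/j
c(C, E) = -2*C (c(C, E) = ((-1 + 1)/1 - 2)*C = (1*0 - 2)*C = (0 - 2)*C = -2*C)
k(B) = 0
c(7, 10)*105 + k(-10) = -2*7*105 + 0 = -14*105 + 0 = -1470 + 0 = -1470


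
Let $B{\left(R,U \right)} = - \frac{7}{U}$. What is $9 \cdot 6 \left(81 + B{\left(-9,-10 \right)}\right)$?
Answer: $\frac{22059}{5} \approx 4411.8$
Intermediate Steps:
$9 \cdot 6 \left(81 + B{\left(-9,-10 \right)}\right) = 9 \cdot 6 \left(81 - \frac{7}{-10}\right) = 54 \left(81 - - \frac{7}{10}\right) = 54 \left(81 + \frac{7}{10}\right) = 54 \cdot \frac{817}{10} = \frac{22059}{5}$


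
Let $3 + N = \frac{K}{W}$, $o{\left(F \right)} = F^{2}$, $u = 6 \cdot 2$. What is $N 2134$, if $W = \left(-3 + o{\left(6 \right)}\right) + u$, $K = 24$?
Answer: $- \frac{78958}{15} \approx -5263.9$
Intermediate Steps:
$u = 12$
$W = 45$ ($W = \left(-3 + 6^{2}\right) + 12 = \left(-3 + 36\right) + 12 = 33 + 12 = 45$)
$N = - \frac{37}{15}$ ($N = -3 + \frac{24}{45} = -3 + 24 \cdot \frac{1}{45} = -3 + \frac{8}{15} = - \frac{37}{15} \approx -2.4667$)
$N 2134 = \left(- \frac{37}{15}\right) 2134 = - \frac{78958}{15}$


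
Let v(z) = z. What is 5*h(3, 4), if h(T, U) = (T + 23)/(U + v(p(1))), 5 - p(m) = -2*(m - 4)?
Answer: 130/3 ≈ 43.333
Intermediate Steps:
p(m) = -3 + 2*m (p(m) = 5 - (-2)*(m - 4) = 5 - (-2)*(-4 + m) = 5 - (8 - 2*m) = 5 + (-8 + 2*m) = -3 + 2*m)
h(T, U) = (23 + T)/(-1 + U) (h(T, U) = (T + 23)/(U + (-3 + 2*1)) = (23 + T)/(U + (-3 + 2)) = (23 + T)/(U - 1) = (23 + T)/(-1 + U))
5*h(3, 4) = 5*((23 + 3)/(-1 + 4)) = 5*(26/3) = 130/3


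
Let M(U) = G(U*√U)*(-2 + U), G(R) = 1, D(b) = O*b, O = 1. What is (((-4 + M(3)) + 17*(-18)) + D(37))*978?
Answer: -266016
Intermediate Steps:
D(b) = b (D(b) = 1*b = b)
M(U) = -2 + U (M(U) = 1*(-2 + U) = -2 + U)
(((-4 + M(3)) + 17*(-18)) + D(37))*978 = (((-4 + (-2 + 3)) + 17*(-18)) + 37)*978 = (((-4 + 1) - 306) + 37)*978 = ((-3 - 306) + 37)*978 = (-309 + 37)*978 = -272*978 = -266016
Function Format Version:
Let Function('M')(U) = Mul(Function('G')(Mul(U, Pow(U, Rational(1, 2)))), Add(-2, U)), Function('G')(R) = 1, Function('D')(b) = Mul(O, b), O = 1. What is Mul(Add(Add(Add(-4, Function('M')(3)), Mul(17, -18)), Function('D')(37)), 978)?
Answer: -266016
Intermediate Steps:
Function('D')(b) = b (Function('D')(b) = Mul(1, b) = b)
Function('M')(U) = Add(-2, U) (Function('M')(U) = Mul(1, Add(-2, U)) = Add(-2, U))
Mul(Add(Add(Add(-4, Function('M')(3)), Mul(17, -18)), Function('D')(37)), 978) = Mul(Add(Add(Add(-4, Add(-2, 3)), Mul(17, -18)), 37), 978) = Mul(Add(Add(Add(-4, 1), -306), 37), 978) = Mul(Add(Add(-3, -306), 37), 978) = Mul(Add(-309, 37), 978) = Mul(-272, 978) = -266016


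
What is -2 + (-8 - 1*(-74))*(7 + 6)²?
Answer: 11152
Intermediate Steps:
-2 + (-8 - 1*(-74))*(7 + 6)² = -2 + (-8 + 74)*13² = -2 + 66*169 = -2 + 11154 = 11152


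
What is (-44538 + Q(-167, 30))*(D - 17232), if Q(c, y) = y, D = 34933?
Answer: -787836108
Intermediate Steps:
(-44538 + Q(-167, 30))*(D - 17232) = (-44538 + 30)*(34933 - 17232) = -44508*17701 = -787836108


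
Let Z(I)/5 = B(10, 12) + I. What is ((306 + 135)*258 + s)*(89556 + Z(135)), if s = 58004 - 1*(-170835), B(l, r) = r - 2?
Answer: 30931805377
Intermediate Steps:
B(l, r) = -2 + r
Z(I) = 50 + 5*I (Z(I) = 5*((-2 + 12) + I) = 5*(10 + I) = 50 + 5*I)
s = 228839 (s = 58004 + 170835 = 228839)
((306 + 135)*258 + s)*(89556 + Z(135)) = ((306 + 135)*258 + 228839)*(89556 + (50 + 5*135)) = (441*258 + 228839)*(89556 + (50 + 675)) = (113778 + 228839)*(89556 + 725) = 342617*90281 = 30931805377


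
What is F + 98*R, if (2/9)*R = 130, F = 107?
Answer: 57437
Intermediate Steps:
R = 585 (R = (9/2)*130 = 585)
F + 98*R = 107 + 98*585 = 107 + 57330 = 57437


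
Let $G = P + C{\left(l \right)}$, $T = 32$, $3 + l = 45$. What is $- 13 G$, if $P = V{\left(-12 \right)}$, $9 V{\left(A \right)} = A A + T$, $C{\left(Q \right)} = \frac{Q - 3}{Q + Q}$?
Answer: $- \frac{65585}{252} \approx -260.26$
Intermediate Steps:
$l = 42$ ($l = -3 + 45 = 42$)
$C{\left(Q \right)} = \frac{-3 + Q}{2 Q}$
$V{\left(A \right)} = \frac{32}{9} + \frac{A^{2}}{9}$ ($V{\left(A \right)} = \frac{A A + 32}{9} = \frac{A^{2} + 32}{9} = \frac{32 + A^{2}}{9} = \frac{32}{9} + \frac{A^{2}}{9}$)
$P = \frac{176}{9}$ ($P = \frac{32}{9} + \frac{\left(-12\right)^{2}}{9} = \frac{32}{9} + \frac{1}{9} \cdot 144 = \frac{32}{9} + 16 = \frac{176}{9} \approx 19.556$)
$G = \frac{5045}{252}$ ($G = \frac{176}{9} + \frac{-3 + 42}{2 \cdot 42} = \frac{176}{9} + \frac{1}{2} \cdot \frac{1}{42} \cdot 39 = \frac{176}{9} + \frac{13}{28} = \frac{5045}{252} \approx 20.02$)
$- 13 G = \left(-13\right) \frac{5045}{252} = - \frac{65585}{252}$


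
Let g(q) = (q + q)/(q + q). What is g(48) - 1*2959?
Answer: -2958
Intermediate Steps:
g(q) = 1 (g(q) = (2*q)/((2*q)) = (2*q)*(1/(2*q)) = 1)
g(48) - 1*2959 = 1 - 1*2959 = 1 - 2959 = -2958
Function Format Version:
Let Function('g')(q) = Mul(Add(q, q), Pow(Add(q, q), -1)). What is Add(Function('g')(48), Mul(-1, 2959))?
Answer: -2958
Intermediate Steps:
Function('g')(q) = 1 (Function('g')(q) = Mul(Mul(2, q), Pow(Mul(2, q), -1)) = Mul(Mul(2, q), Mul(Rational(1, 2), Pow(q, -1))) = 1)
Add(Function('g')(48), Mul(-1, 2959)) = Add(1, Mul(-1, 2959)) = Add(1, -2959) = -2958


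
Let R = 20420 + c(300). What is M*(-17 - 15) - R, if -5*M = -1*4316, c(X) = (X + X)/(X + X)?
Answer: -240217/5 ≈ -48043.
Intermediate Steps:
c(X) = 1 (c(X) = (2*X)/((2*X)) = (2*X)*(1/(2*X)) = 1)
M = 4316/5 (M = -(-1)*4316/5 = -⅕*(-4316) = 4316/5 ≈ 863.20)
R = 20421 (R = 20420 + 1 = 20421)
M*(-17 - 15) - R = 4316*(-17 - 15)/5 - 1*20421 = (4316/5)*(-32) - 20421 = -138112/5 - 20421 = -240217/5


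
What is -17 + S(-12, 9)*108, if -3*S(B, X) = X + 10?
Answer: -701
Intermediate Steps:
S(B, X) = -10/3 - X/3 (S(B, X) = -(X + 10)/3 = -(10 + X)/3 = -10/3 - X/3)
-17 + S(-12, 9)*108 = -17 + (-10/3 - ⅓*9)*108 = -17 + (-10/3 - 3)*108 = -17 - 19/3*108 = -17 - 684 = -701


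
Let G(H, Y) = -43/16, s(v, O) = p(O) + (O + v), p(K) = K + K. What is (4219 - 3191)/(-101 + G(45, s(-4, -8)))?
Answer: -16448/1659 ≈ -9.9144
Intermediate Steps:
p(K) = 2*K
s(v, O) = v + 3*O (s(v, O) = 2*O + (O + v) = v + 3*O)
G(H, Y) = -43/16 (G(H, Y) = -43*1/16 = -43/16)
(4219 - 3191)/(-101 + G(45, s(-4, -8))) = (4219 - 3191)/(-101 - 43/16) = 1028/(-1659/16) = 1028*(-16/1659) = -16448/1659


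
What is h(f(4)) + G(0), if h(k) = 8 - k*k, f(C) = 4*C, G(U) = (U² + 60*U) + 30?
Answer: -218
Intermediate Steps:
G(U) = 30 + U² + 60*U
h(k) = 8 - k²
h(f(4)) + G(0) = (8 - (4*4)²) + (30 + 0² + 60*0) = (8 - 1*16²) + (30 + 0 + 0) = (8 - 1*256) + 30 = (8 - 256) + 30 = -248 + 30 = -218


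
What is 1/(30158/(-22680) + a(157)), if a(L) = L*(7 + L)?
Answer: 11340/291967241 ≈ 3.8840e-5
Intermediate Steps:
1/(30158/(-22680) + a(157)) = 1/(30158/(-22680) + 157*(7 + 157)) = 1/(30158*(-1/22680) + 157*164) = 1/(-15079/11340 + 25748) = 1/(291967241/11340) = 11340/291967241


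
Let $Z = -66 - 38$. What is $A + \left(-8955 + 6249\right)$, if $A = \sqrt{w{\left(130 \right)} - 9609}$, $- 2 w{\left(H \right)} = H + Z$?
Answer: $-2706 + i \sqrt{9622} \approx -2706.0 + 98.092 i$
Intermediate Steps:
$Z = -104$ ($Z = -66 - 38 = -104$)
$w{\left(H \right)} = 52 - \frac{H}{2}$ ($w{\left(H \right)} = - \frac{H - 104}{2} = - \frac{-104 + H}{2} = 52 - \frac{H}{2}$)
$A = i \sqrt{9622}$ ($A = \sqrt{\left(52 - 65\right) - 9609} = \sqrt{-13 - 9609} = \sqrt{-9622} = i \sqrt{9622} \approx 98.092 i$)
$A + \left(-8955 + 6249\right) = i \sqrt{9622} + \left(-8955 + 6249\right) = i \sqrt{9622} - 2706 = -2706 + i \sqrt{9622}$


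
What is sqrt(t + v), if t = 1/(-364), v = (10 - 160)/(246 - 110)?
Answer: I*sqrt(10584574)/3094 ≈ 1.0515*I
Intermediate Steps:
v = -75/68 (v = -150/136 = -150*1/136 = -75/68 ≈ -1.1029)
t = -1/364 ≈ -0.0027473
sqrt(t + v) = sqrt(-1/364 - 75/68) = sqrt(-3421/3094) = I*sqrt(10584574)/3094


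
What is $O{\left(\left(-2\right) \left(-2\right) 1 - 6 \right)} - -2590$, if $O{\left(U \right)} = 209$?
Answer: $2799$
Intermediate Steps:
$O{\left(\left(-2\right) \left(-2\right) 1 - 6 \right)} - -2590 = 209 - -2590 = 209 + 2590 = 2799$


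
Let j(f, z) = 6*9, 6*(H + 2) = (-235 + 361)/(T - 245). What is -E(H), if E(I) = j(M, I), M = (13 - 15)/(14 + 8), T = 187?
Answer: -54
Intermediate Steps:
M = -1/11 (M = -2/22 = -2*1/22 = -1/11 ≈ -0.090909)
H = -137/58 (H = -2 + ((-235 + 361)/(187 - 245))/6 = -2 + (126/(-58))/6 = -2 + (126*(-1/58))/6 = -2 + (⅙)*(-63/29) = -2 - 21/58 = -137/58 ≈ -2.3621)
j(f, z) = 54
E(I) = 54
-E(H) = -1*54 = -54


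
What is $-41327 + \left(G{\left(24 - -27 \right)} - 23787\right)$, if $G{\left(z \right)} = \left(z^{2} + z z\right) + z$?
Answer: $-59861$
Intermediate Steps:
$G{\left(z \right)} = z + 2 z^{2}$ ($G{\left(z \right)} = \left(z^{2} + z^{2}\right) + z = 2 z^{2} + z = z + 2 z^{2}$)
$-41327 + \left(G{\left(24 - -27 \right)} - 23787\right) = -41327 - \left(23787 - \left(24 - -27\right) \left(1 + 2 \left(24 - -27\right)\right)\right) = -41327 - \left(23787 - \left(24 + 27\right) \left(1 + 2 \left(24 + 27\right)\right)\right) = -41327 - \left(23787 - 51 \left(1 + 2 \cdot 51\right)\right) = -41327 - \left(23787 - 51 \left(1 + 102\right)\right) = -41327 + \left(51 \cdot 103 - 23787\right) = -41327 + \left(5253 - 23787\right) = -41327 - 18534 = -59861$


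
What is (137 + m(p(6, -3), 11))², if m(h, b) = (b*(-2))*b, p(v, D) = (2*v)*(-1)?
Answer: 11025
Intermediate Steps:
p(v, D) = -2*v
m(h, b) = -2*b² (m(h, b) = (-2*b)*b = -2*b²)
(137 + m(p(6, -3), 11))² = (137 - 2*11²)² = (137 - 2*121)² = (137 - 242)² = (-105)² = 11025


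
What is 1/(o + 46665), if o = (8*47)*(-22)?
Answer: 1/38393 ≈ 2.6046e-5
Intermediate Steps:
o = -8272 (o = 376*(-22) = -8272)
1/(o + 46665) = 1/(-8272 + 46665) = 1/38393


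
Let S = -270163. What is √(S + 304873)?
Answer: √34710 ≈ 186.31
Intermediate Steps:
√(S + 304873) = √(-270163 + 304873) = √34710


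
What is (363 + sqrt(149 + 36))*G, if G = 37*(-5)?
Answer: -67155 - 185*sqrt(185) ≈ -69671.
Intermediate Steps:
G = -185
(363 + sqrt(149 + 36))*G = (363 + sqrt(149 + 36))*(-185) = (363 + sqrt(185))*(-185) = -67155 - 185*sqrt(185)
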